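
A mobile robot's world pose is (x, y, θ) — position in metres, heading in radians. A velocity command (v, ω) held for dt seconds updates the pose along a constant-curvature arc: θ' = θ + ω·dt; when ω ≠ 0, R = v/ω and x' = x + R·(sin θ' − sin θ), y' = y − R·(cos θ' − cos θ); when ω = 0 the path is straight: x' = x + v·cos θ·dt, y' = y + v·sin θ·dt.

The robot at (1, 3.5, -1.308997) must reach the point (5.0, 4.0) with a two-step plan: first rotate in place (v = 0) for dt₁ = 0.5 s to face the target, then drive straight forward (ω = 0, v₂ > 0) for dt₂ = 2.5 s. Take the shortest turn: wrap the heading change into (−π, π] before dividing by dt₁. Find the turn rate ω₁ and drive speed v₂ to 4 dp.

heading to target = atan2(4−3.5, 5−1) = 0.1244
Δθ = wrap(0.1244 − -1.3090) = 1.4334; ω₁ = Δθ/dt₁ = 2.8667
distance = √((5−1)² + (4−3.5)²) = 4.0311; v₂ = distance/dt₂ = 1.6125

ω₁ = 2.8667, v₂ = 1.6125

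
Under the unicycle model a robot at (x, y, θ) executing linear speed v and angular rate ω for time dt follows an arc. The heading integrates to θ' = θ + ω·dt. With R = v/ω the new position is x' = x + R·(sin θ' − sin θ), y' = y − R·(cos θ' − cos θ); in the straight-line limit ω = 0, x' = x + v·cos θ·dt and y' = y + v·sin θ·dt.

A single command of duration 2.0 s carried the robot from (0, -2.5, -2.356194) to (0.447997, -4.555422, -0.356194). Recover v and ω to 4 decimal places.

Δθ = -0.356194 − -2.356194 = 2.000000
ω = Δθ/dt = 2.000000/2.0 = 1.0000
R = −Δy/(cos θ' − cos θ) = 1.2500
v = R·ω = 1.2500·1.0000 = 1.2500

v = 1.2500, ω = 1.0000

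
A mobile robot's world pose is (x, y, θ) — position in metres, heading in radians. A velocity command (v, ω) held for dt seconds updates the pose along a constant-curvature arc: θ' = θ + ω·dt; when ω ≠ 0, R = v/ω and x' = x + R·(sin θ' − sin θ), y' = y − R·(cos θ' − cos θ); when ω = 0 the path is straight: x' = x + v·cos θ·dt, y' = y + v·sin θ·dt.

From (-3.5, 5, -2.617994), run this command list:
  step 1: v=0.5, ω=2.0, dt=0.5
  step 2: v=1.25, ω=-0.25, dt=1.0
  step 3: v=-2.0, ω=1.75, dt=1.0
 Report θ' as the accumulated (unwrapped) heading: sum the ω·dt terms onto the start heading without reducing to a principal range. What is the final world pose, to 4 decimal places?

(-4.7966, 5.0366, -0.1180)

step 1: θ'=-1.6180 (R=0.2500) → pose (-3.6247, 4.7953, -1.6180)
step 2: θ'=-1.8680 (R=-5.0000) → pose (-3.8383, 3.5670, -1.8680)
step 3: θ'=-0.1180 (R=-1.1429) → pose (-4.7966, 5.0366, -0.1180)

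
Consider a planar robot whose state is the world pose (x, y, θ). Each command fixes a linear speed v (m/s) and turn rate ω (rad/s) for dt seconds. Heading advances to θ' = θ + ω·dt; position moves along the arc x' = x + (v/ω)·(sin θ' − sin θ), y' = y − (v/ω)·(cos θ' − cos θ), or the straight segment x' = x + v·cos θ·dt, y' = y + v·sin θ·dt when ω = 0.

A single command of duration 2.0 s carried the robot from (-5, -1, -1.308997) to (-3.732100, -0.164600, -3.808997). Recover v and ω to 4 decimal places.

v = -1.0000, ω = -1.2500

Δθ = -3.808997 − -1.308997 = -2.500000
ω = Δθ/dt = -2.500000/2.0 = -1.2500
R = Δx/(sin θ' − sin θ) = 0.8000
v = R·ω = 0.8000·-1.2500 = -1.0000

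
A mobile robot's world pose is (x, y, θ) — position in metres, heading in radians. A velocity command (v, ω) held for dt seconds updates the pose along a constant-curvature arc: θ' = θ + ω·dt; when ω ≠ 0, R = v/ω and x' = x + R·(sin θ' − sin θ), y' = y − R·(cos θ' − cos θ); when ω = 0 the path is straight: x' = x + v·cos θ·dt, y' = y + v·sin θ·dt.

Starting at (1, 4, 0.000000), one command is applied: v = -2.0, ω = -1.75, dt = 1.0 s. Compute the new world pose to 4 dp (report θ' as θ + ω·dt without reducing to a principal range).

θ' = 0.0000 + -1.75·1.0 = -1.7500
R = v/ω = -2.0/-1.75 = 1.1429
x' = 1 + 1.1429·(sin -1.7500 − sin 0.0000) = -0.1246
y' = 4 − 1.1429·(cos -1.7500 − cos 0.0000) = 5.3466

(-0.1246, 5.3466, -1.7500)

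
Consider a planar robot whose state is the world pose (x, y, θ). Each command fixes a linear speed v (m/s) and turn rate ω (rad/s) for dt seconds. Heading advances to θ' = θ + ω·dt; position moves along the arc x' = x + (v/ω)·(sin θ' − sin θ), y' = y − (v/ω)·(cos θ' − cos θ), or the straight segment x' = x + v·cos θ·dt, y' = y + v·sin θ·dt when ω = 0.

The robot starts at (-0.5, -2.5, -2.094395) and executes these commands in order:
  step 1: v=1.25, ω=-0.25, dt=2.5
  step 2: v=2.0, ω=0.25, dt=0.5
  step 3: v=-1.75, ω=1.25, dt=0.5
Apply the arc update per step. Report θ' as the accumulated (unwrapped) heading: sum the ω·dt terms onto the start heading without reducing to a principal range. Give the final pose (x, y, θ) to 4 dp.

step 1: θ'=-2.7194 (R=-5.0000) → pose (-2.7813, -4.5610, -2.7194)
step 2: θ'=-2.5944 (R=8.0000) → pose (-3.6655, -5.0266, -2.5944)
step 3: θ'=-1.9694 (R=-1.4000) → pose (-3.1037, -4.3744, -1.9694)

(-3.1037, -4.3744, -1.9694)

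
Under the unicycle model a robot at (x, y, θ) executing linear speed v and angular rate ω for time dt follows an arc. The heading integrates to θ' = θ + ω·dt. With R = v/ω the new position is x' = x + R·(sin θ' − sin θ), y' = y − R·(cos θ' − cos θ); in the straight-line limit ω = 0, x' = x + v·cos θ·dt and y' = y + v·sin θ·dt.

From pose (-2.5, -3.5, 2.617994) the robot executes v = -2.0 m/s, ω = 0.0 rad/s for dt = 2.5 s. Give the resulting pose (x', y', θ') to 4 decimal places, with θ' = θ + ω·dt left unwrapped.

θ' = 2.6180 + 0.0·2.5 = 2.6180
ω = 0 → straight: x' = -2.5 + -2.0·cos(2.6180)·2.5 = 1.8301
y' = -3.5 + -2.0·sin(2.6180)·2.5 = -6.0000

(1.8301, -6.0000, 2.6180)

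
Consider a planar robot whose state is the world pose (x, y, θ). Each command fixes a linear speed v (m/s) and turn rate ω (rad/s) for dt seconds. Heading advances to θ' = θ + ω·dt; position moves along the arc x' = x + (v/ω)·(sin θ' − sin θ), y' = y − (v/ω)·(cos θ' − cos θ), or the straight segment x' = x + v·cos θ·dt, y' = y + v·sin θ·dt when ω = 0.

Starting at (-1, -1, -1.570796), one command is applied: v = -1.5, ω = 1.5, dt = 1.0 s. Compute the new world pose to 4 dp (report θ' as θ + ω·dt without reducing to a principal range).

θ' = -1.5708 + 1.5·1.0 = -0.0708
R = v/ω = -1.5/1.5 = -1.0000
x' = -1 + -1.0000·(sin -0.0708 − sin -1.5708) = -1.9293
y' = -1 − -1.0000·(cos -0.0708 − cos -1.5708) = -0.0025

(-1.9293, -0.0025, -0.0708)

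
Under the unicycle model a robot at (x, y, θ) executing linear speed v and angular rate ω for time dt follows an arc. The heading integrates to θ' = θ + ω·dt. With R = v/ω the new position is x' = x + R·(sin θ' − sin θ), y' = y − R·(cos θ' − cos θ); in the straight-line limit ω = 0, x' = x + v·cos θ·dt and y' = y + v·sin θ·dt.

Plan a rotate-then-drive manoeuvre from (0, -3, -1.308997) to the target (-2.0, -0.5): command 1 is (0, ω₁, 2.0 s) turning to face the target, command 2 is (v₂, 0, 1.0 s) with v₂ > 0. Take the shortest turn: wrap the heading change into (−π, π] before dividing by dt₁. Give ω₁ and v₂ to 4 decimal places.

heading to target = atan2(-0.5−-3, -2−0) = 2.2455
Δθ = wrap(2.2455 − -1.3090) = -2.7287; ω₁ = Δθ/dt₁ = -1.3643
distance = √((-2−0)² + (-0.5−-3)²) = 3.2016; v₂ = distance/dt₂ = 3.2016

ω₁ = -1.3643, v₂ = 3.2016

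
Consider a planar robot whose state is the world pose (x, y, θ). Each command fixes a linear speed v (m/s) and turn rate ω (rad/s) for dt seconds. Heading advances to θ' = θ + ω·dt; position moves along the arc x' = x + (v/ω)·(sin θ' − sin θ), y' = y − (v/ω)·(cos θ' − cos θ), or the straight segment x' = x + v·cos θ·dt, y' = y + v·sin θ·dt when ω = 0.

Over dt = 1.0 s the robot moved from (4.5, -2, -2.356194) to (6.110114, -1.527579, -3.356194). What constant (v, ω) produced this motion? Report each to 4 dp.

Δθ = -3.356194 − -2.356194 = -1.000000
ω = Δθ/dt = -1.000000/1.0 = -1.0000
R = Δx/(sin θ' − sin θ) = 1.7500
v = R·ω = 1.7500·-1.0000 = -1.7500

v = -1.7500, ω = -1.0000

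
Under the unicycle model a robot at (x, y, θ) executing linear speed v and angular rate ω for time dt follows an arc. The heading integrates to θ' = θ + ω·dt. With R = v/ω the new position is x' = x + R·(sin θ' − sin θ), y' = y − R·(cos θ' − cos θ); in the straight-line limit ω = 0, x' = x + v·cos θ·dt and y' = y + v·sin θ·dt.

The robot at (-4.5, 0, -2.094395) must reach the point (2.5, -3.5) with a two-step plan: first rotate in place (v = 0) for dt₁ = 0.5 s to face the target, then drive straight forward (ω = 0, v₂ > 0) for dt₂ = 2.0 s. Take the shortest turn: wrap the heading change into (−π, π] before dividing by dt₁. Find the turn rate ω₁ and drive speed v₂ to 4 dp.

ω₁ = 3.2615, v₂ = 3.9131

heading to target = atan2(-3.5−0, 2.5−-4.5) = -0.4636
Δθ = wrap(-0.4636 − -2.0944) = 1.6307; ω₁ = Δθ/dt₁ = 3.2615
distance = √((2.5−-4.5)² + (-3.5−0)²) = 7.8262; v₂ = distance/dt₂ = 3.9131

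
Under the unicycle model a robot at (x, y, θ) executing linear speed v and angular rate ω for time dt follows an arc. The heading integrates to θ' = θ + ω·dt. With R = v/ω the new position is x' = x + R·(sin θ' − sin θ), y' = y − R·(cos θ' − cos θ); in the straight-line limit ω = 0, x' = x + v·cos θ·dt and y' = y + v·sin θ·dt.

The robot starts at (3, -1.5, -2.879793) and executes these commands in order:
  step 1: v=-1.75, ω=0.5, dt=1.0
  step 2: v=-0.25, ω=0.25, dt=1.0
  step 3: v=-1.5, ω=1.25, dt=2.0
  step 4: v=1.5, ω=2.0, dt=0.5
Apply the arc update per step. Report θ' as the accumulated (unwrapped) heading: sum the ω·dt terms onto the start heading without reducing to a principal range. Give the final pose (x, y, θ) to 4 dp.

(3.6796, 1.8463, 1.3702)

step 1: θ'=-2.3798 (R=-3.5000) → pose (4.5099, -0.6518, -2.3798)
step 2: θ'=-2.1298 (R=-1.0000) → pose (4.6675, -0.4586, -2.1298)
step 3: θ'=0.3702 (R=-1.2000) → pose (3.2160, 1.2965, 0.3702)
step 4: θ'=1.3702 (R=0.7500) → pose (3.6796, 1.8463, 1.3702)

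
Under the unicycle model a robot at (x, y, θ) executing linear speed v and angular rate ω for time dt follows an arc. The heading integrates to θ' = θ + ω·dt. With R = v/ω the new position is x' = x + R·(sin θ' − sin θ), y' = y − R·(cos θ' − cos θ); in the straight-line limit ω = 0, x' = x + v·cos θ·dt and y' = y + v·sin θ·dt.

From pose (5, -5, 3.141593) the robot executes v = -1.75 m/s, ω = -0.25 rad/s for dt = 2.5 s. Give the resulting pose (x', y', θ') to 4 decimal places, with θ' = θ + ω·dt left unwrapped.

θ' = 3.1416 + -0.25·2.5 = 2.5166
R = v/ω = -1.75/-0.25 = 7.0000
x' = 5 + 7.0000·(sin 2.5166 − sin 3.1416) = 9.0957
y' = -5 − 7.0000·(cos 2.5166 − cos 3.1416) = -6.3233

(9.0957, -6.3233, 2.5166)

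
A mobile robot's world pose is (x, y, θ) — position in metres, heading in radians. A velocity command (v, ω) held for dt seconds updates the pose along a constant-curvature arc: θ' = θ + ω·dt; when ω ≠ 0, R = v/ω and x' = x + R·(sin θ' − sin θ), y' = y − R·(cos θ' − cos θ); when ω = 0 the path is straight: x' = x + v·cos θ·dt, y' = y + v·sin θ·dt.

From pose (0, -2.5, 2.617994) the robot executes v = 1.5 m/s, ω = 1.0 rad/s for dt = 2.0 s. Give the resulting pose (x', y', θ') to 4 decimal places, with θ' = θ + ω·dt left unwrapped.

(-2.2433, -3.6577, 4.6180)

θ' = 2.6180 + 1.0·2.0 = 4.6180
R = v/ω = 1.5/1.0 = 1.5000
x' = 0 + 1.5000·(sin 4.6180 − sin 2.6180) = -2.2433
y' = -2.5 − 1.5000·(cos 4.6180 − cos 2.6180) = -3.6577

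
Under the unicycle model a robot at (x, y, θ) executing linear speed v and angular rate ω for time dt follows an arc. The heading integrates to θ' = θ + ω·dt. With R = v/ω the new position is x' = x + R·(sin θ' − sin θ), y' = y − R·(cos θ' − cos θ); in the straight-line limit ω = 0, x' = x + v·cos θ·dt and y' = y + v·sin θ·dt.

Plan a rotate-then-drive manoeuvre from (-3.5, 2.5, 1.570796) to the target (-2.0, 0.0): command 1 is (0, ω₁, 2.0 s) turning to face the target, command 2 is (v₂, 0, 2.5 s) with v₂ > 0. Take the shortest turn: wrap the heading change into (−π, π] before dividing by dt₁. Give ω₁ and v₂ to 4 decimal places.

ω₁ = -1.3006, v₂ = 1.1662

heading to target = atan2(0−2.5, -2−-3.5) = -1.0304
Δθ = wrap(-1.0304 − 1.5708) = -2.6012; ω₁ = Δθ/dt₁ = -1.3006
distance = √((-2−-3.5)² + (0−2.5)²) = 2.9155; v₂ = distance/dt₂ = 1.1662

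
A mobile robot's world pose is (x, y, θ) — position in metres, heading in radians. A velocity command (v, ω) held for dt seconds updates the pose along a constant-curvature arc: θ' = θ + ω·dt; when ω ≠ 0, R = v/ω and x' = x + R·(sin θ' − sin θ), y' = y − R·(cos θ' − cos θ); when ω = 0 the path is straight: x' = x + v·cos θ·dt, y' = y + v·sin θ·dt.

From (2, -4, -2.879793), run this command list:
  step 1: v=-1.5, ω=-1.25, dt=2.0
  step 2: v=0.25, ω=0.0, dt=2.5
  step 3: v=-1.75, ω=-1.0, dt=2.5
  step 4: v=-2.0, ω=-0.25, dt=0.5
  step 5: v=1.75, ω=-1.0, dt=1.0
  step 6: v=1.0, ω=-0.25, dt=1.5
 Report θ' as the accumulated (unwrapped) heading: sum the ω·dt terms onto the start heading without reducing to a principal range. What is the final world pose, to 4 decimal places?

(-1.8635, -4.9657, -9.3798)

step 1: θ'=-5.3798 (R=1.2000) → pose (3.2531, -5.9018, -5.3798)
step 2: θ'=-5.3798 (straight) → pose (3.6399, -5.4110, -5.3798)
step 3: θ'=-7.8798 (R=1.7500) → pose (0.5160, -4.2826, -7.8798)
step 4: θ'=-8.0048 (R=8.0000) → pose (0.6042, -3.2872, -8.0048)
step 5: θ'=-9.0048 (R=-1.7500) → pose (-0.4124, -4.6222, -9.0048)
step 6: θ'=-9.3798 (R=-4.0000) → pose (-1.8635, -4.9657, -9.3798)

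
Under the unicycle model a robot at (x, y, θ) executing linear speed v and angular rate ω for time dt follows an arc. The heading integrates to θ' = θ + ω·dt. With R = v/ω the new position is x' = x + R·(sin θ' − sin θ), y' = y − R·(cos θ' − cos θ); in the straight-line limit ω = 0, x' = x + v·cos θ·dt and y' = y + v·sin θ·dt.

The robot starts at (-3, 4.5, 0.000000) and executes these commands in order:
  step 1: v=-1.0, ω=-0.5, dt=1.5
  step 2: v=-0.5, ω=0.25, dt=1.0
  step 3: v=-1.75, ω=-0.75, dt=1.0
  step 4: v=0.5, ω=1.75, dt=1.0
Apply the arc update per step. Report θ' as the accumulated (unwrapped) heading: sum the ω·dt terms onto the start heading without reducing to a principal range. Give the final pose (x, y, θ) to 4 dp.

step 1: θ'=-0.7500 (R=2.0000) → pose (-4.3633, 5.0366, -0.7500)
step 2: θ'=-0.5000 (R=-2.0000) → pose (-4.7677, 5.3284, -0.5000)
step 3: θ'=-1.2500 (R=2.3333) → pose (-5.8633, 6.6404, -1.2500)
step 4: θ'=0.5000 (R=0.2857) → pose (-5.4552, 6.4797, 0.5000)

(-5.4552, 6.4797, 0.5000)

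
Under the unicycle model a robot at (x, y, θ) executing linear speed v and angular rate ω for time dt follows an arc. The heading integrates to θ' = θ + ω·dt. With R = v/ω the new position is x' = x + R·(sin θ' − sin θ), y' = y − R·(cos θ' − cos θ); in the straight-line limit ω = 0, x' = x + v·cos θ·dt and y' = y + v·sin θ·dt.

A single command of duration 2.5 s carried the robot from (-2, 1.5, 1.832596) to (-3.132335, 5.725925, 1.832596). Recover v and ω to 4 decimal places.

v = 1.7500, ω = 0.0000

Δθ = 1.832596 − 1.832596 = 0.000000
ω = Δθ/dt = 0.000000/2.5 = 0.0000
ω = 0 → v = (Δx·cos θ + Δy·sin θ)/dt = 1.7500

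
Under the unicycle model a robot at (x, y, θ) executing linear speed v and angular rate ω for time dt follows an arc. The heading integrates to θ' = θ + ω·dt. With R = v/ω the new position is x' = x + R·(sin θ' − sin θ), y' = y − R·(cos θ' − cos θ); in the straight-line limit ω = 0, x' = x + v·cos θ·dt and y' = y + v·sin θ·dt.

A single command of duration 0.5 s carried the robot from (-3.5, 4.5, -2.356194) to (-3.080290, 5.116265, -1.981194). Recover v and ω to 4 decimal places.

v = -1.5000, ω = 0.7500

Δθ = -1.981194 − -2.356194 = 0.375000
ω = Δθ/dt = 0.375000/0.5 = 0.7500
R = −Δy/(cos θ' − cos θ) = -2.0000
v = R·ω = -2.0000·0.7500 = -1.5000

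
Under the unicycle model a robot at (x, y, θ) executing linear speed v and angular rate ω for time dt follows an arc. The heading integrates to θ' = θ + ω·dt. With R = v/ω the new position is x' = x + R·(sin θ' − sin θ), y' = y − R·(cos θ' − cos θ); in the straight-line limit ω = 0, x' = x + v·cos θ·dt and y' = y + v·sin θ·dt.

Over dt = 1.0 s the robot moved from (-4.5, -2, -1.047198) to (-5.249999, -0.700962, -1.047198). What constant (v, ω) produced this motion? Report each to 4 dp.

Δθ = -1.047198 − -1.047198 = 0.000000
ω = Δθ/dt = 0.000000/1.0 = 0.0000
ω = 0 → v = (Δx·cos θ + Δy·sin θ)/dt = -1.5000

v = -1.5000, ω = 0.0000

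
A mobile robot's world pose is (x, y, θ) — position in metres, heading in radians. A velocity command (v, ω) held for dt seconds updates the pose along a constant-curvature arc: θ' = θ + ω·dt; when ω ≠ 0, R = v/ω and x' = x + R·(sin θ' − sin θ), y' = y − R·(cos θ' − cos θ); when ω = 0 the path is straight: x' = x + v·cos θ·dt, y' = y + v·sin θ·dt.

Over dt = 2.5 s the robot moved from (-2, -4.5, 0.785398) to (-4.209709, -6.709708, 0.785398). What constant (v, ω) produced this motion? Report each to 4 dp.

Δθ = 0.785398 − 0.785398 = 0.000000
ω = Δθ/dt = 0.000000/2.5 = 0.0000
ω = 0 → v = (Δx·cos θ + Δy·sin θ)/dt = -1.2500

v = -1.2500, ω = 0.0000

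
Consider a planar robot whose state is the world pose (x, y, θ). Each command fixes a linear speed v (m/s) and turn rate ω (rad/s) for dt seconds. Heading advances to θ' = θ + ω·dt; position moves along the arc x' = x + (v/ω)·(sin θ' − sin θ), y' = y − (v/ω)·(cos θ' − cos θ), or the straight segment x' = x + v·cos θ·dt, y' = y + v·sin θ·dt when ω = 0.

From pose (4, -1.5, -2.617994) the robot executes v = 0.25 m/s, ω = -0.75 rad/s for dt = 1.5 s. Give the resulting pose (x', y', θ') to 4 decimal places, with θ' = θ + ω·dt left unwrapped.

θ' = -2.6180 + -0.75·1.5 = -3.7430
R = v/ω = 0.25/-0.75 = -0.3333
x' = 4 + -0.3333·(sin -3.7430 − sin -2.6180) = 3.6447
y' = -1.5 − -0.3333·(cos -3.7430 − cos -2.6180) = -1.4862

(3.6447, -1.4862, -3.7430)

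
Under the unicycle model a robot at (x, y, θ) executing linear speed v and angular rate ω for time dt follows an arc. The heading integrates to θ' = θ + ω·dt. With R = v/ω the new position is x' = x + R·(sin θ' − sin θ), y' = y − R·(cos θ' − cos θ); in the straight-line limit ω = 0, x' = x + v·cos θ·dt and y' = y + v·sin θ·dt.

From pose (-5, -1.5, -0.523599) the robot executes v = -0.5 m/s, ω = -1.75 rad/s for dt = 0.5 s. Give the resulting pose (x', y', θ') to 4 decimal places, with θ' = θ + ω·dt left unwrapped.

θ' = -0.5236 + -1.75·0.5 = -1.3986
R = v/ω = -0.5/-1.75 = 0.2857
x' = -5 + 0.2857·(sin -1.3986 − sin -0.5236) = -5.1386
y' = -1.5 − 0.2857·(cos -1.3986 − cos -0.5236) = -1.3015

(-5.1386, -1.3015, -1.3986)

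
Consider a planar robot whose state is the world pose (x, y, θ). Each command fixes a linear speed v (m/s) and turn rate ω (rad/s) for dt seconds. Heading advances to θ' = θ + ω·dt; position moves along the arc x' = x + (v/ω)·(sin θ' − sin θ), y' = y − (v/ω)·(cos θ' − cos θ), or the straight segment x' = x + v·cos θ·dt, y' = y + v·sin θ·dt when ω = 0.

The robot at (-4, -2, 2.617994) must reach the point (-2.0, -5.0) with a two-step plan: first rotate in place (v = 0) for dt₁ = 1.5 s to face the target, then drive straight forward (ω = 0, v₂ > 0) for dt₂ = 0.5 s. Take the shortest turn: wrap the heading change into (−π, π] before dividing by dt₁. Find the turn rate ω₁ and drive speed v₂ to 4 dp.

ω₁ = 1.7883, v₂ = 7.2111

heading to target = atan2(-5−-2, -2−-4) = -0.9828
Δθ = wrap(-0.9828 − 2.6180) = 2.6824; ω₁ = Δθ/dt₁ = 1.7883
distance = √((-2−-4)² + (-5−-2)²) = 3.6056; v₂ = distance/dt₂ = 7.2111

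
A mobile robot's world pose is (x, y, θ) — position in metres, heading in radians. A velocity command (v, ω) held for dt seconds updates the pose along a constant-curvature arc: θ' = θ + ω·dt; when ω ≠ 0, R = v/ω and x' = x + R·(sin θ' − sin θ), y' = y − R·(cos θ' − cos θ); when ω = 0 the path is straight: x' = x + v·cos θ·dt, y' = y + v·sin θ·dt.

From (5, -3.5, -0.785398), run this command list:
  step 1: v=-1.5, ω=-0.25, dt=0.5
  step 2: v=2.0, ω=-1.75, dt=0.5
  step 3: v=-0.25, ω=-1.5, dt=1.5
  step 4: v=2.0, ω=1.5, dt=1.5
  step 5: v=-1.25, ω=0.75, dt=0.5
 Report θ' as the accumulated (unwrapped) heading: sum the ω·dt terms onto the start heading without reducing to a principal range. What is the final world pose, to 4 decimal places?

(2.6858, -3.7437, -1.4104)

step 1: θ'=-0.9104 (R=6.0000) → pose (4.5042, -2.9379, -0.9104)
step 2: θ'=-1.7854 (R=-1.1429) → pose (4.7182, -3.8824, -1.7854)
step 3: θ'=-4.0354 (R=0.1667) → pose (5.0110, -3.8135, -4.0354)
step 4: θ'=-1.7854 (R=1.3333) → pose (2.6689, -4.3648, -1.7854)
step 5: θ'=-1.4104 (R=-1.6667) → pose (2.6858, -3.7437, -1.4104)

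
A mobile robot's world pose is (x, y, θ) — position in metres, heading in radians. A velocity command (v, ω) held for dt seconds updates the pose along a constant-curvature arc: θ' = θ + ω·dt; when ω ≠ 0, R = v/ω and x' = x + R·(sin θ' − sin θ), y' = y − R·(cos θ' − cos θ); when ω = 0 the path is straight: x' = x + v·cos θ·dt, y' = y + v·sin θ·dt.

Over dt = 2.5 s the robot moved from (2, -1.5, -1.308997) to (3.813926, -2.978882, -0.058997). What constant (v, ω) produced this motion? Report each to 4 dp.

Δθ = -0.058997 − -1.308997 = 1.250000
ω = Δθ/dt = 1.250000/2.5 = 0.5000
R = Δx/(sin θ' − sin θ) = 2.0000
v = R·ω = 2.0000·0.5000 = 1.0000

v = 1.0000, ω = 0.5000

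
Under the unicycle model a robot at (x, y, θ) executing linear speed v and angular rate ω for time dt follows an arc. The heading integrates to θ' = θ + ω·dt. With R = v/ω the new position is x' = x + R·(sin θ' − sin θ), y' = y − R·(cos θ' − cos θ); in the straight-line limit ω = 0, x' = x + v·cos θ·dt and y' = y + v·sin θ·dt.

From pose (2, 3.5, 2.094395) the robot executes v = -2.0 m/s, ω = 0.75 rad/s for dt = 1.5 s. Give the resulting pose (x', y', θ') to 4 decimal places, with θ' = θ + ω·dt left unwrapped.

(4.5167, 2.1747, 3.2194)

θ' = 2.0944 + 0.75·1.5 = 3.2194
R = v/ω = -2.0/0.75 = -2.6667
x' = 2 + -2.6667·(sin 3.2194 − sin 2.0944) = 4.5167
y' = 3.5 − -2.6667·(cos 3.2194 − cos 2.0944) = 2.1747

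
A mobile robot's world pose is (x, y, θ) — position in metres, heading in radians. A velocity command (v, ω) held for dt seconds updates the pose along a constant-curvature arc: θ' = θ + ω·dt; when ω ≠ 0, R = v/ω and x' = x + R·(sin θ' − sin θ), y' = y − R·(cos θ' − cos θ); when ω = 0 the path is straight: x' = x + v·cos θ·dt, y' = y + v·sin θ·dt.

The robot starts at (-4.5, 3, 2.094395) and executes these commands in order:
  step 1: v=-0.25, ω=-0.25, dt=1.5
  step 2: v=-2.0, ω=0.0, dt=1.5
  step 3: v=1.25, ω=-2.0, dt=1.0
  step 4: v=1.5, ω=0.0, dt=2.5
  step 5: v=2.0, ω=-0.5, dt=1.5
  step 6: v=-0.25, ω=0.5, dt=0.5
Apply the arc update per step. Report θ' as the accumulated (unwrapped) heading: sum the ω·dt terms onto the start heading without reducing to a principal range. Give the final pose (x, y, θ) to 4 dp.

(2.7074, -2.3526, -0.7806)

step 1: θ'=1.7194 (R=1.0000) → pose (-4.3770, 2.6481, 1.7194)
step 2: θ'=1.7194 (straight) → pose (-3.9329, -0.3189, 1.7194)
step 3: θ'=-0.2806 (R=-0.6250) → pose (-3.1417, 0.3742, -0.2806)
step 4: θ'=-0.2806 (straight) → pose (0.4616, -0.6643, -0.2806)
step 5: θ'=-1.0306 (R=-4.0000) → pose (2.7843, -2.4507, -1.0306)
step 6: θ'=-0.7806 (R=-0.5000) → pose (2.7074, -2.3526, -0.7806)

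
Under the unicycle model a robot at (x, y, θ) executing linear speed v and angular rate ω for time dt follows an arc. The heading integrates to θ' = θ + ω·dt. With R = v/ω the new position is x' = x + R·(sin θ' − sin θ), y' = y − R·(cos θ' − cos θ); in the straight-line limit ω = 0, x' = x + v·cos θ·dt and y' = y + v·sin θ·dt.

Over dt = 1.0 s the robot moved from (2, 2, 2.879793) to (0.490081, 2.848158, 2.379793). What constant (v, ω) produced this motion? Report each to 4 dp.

v = 1.7500, ω = -0.5000

Δθ = 2.379793 − 2.879793 = -0.500000
ω = Δθ/dt = -0.500000/1.0 = -0.5000
R = Δx/(sin θ' − sin θ) = -3.5000
v = R·ω = -3.5000·-0.5000 = 1.7500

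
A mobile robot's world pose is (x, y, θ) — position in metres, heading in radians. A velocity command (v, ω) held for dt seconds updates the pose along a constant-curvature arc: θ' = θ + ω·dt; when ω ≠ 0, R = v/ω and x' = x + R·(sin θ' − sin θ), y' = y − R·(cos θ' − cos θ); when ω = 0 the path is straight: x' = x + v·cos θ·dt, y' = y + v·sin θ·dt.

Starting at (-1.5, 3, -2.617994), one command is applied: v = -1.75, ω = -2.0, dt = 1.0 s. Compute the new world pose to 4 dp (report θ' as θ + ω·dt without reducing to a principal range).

θ' = -2.6180 + -2.0·1.0 = -4.6180
R = v/ω = -1.75/-2.0 = 0.8750
x' = -1.5 + 0.8750·(sin -4.6180 − sin -2.6180) = -0.1914
y' = 3 − 0.8750·(cos -4.6180 − cos -2.6180) = 2.3247

(-0.1914, 2.3247, -4.6180)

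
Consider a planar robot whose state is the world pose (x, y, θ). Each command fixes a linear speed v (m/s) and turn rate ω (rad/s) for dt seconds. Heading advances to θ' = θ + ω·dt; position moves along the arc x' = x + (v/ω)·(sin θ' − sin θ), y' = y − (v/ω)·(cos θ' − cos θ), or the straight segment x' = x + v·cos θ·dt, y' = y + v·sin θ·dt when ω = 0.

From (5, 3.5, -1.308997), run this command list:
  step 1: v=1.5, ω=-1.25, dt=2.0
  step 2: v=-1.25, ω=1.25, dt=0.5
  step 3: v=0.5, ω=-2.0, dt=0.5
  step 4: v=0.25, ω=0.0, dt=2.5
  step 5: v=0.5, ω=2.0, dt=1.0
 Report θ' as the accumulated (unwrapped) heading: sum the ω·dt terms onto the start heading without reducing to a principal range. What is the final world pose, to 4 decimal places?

step 1: θ'=-3.8090 (R=-1.2000) → pose (3.0981, 2.2469, -3.8090)
step 2: θ'=-3.1840 (R=-1.0000) → pose (3.6747, 2.0332, -3.1840)
step 3: θ'=-4.1840 (R=-0.2500) → pose (3.4694, 2.1570, -4.1840)
step 4: θ'=-4.1840 (straight) → pose (3.1543, 2.6967, -4.1840)
step 5: θ'=-2.1840 (R=0.2500) → pose (2.7340, 2.7146, -2.1840)

(2.7340, 2.7146, -2.1840)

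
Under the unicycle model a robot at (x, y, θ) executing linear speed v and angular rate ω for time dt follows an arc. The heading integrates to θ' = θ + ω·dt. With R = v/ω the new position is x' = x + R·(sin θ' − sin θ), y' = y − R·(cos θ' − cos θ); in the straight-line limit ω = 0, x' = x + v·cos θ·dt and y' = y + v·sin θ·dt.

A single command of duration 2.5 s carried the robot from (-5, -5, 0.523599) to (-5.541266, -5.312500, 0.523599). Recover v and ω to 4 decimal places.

v = -0.2500, ω = 0.0000

Δθ = 0.523599 − 0.523599 = 0.000000
ω = Δθ/dt = 0.000000/2.5 = 0.0000
ω = 0 → v = (Δx·cos θ + Δy·sin θ)/dt = -0.2500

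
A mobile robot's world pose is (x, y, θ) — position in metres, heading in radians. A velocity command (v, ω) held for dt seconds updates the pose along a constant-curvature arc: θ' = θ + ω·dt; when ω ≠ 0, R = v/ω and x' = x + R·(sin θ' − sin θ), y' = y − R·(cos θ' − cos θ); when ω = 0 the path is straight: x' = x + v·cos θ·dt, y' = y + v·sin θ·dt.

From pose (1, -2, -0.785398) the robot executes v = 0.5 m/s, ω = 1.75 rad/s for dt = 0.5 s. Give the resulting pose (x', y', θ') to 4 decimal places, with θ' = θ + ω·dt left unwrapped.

(1.2276, -2.0825, 0.0896)

θ' = -0.7854 + 1.75·0.5 = 0.0896
R = v/ω = 0.5/1.75 = 0.2857
x' = 1 + 0.2857·(sin 0.0896 − sin -0.7854) = 1.2276
y' = -2 − 0.2857·(cos 0.0896 − cos -0.7854) = -2.0825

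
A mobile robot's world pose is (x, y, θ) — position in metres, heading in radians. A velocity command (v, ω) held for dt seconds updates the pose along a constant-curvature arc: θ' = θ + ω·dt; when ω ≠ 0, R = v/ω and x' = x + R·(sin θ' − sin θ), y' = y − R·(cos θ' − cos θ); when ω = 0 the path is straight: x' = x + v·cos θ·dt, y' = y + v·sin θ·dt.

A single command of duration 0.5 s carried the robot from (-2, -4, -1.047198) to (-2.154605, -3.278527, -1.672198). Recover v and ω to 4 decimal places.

Δθ = -1.672198 − -1.047198 = -0.625000
ω = Δθ/dt = -0.625000/0.5 = -1.2500
R = −Δy/(cos θ' − cos θ) = 1.2000
v = R·ω = 1.2000·-1.2500 = -1.5000

v = -1.5000, ω = -1.2500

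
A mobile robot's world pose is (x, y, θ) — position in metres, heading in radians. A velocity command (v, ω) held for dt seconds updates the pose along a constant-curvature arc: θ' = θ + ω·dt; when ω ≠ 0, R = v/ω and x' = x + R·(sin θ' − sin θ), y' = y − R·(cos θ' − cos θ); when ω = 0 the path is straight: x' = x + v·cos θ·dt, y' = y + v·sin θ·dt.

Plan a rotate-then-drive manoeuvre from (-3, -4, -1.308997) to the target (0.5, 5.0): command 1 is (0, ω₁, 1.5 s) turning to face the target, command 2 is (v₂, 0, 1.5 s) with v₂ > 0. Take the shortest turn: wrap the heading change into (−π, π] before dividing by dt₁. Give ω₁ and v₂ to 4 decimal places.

ω₁ = 1.6726, v₂ = 6.4377

heading to target = atan2(5−-4, 0.5−-3) = 1.1999
Δθ = wrap(1.1999 − -1.3090) = 2.5089; ω₁ = Δθ/dt₁ = 1.6726
distance = √((0.5−-3)² + (5−-4)²) = 9.6566; v₂ = distance/dt₂ = 6.4377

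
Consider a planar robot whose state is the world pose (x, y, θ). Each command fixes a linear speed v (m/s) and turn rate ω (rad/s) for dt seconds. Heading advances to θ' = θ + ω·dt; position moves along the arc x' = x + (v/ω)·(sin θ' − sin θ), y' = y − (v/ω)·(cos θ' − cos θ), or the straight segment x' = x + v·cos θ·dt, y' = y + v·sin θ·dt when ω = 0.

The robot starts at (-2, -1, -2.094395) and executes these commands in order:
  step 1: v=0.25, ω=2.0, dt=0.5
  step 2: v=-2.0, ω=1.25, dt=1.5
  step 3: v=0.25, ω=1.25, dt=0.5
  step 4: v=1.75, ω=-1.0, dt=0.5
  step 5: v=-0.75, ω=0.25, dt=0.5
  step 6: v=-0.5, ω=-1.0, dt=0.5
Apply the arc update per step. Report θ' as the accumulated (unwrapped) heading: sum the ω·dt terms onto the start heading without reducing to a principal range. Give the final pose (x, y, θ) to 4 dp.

step 1: θ'=-1.0944 (R=0.1250) → pose (-2.0028, -1.1198, -1.0944)
step 2: θ'=0.7806 (R=-1.6000) → pose (-4.5506, -0.7168, 0.7806)
step 3: θ'=1.4056 (R=0.2000) → pose (-4.4941, -0.6076, 1.4056)
step 4: θ'=0.9056 (R=-1.7500) → pose (-4.1448, 0.1848, 0.9056)
step 5: θ'=1.0306 (R=-3.0000) → pose (-4.3572, -0.1240, 1.0306)
step 6: θ'=0.5306 (R=0.5000) → pose (-4.5330, -0.2981, 0.5306)

(-4.5330, -0.2981, 0.5306)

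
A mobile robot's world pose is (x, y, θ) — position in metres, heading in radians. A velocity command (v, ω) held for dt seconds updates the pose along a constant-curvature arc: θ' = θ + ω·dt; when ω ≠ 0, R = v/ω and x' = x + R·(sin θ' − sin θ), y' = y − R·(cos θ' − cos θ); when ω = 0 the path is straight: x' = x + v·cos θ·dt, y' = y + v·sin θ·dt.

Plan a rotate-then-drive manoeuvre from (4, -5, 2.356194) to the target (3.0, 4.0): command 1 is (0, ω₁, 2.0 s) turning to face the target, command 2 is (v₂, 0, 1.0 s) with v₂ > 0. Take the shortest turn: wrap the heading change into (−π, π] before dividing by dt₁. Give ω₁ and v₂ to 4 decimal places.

ω₁ = -0.3374, v₂ = 9.0554

heading to target = atan2(4−-5, 3−4) = 1.6815
Δθ = wrap(1.6815 − 2.3562) = -0.6747; ω₁ = Δθ/dt₁ = -0.3374
distance = √((3−4)² + (4−-5)²) = 9.0554; v₂ = distance/dt₂ = 9.0554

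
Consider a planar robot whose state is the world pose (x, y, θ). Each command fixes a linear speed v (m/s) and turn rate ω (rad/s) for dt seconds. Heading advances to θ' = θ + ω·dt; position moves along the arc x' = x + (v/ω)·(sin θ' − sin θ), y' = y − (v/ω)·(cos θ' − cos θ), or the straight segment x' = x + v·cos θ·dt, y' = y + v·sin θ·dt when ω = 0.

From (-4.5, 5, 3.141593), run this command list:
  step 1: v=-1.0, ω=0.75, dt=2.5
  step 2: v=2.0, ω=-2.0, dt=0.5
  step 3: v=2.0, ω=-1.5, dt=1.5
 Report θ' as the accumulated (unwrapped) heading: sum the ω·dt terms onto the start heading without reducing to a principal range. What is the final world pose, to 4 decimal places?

step 1: θ'=5.0166 (R=-1.3333) → pose (-3.2279, 6.7327, 5.0166)
step 2: θ'=4.0166 (R=-1.0000) → pose (-3.4144, 5.7922, 4.0166)
step 3: θ'=1.7666 (R=-1.3333) → pose (-5.7457, 6.3874, 1.7666)

(-5.7457, 6.3874, 1.7666)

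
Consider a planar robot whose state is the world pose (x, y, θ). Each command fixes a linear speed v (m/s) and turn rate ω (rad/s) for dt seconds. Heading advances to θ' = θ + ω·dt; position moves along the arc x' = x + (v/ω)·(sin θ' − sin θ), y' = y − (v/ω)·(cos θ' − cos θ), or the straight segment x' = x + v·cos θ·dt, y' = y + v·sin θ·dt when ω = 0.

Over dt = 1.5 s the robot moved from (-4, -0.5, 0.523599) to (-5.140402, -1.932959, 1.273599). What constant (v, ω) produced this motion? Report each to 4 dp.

Δθ = 1.273599 − 0.523599 = 0.750000
ω = Δθ/dt = 0.750000/1.5 = 0.5000
R = −Δy/(cos θ' − cos θ) = -2.5000
v = R·ω = -2.5000·0.5000 = -1.2500

v = -1.2500, ω = 0.5000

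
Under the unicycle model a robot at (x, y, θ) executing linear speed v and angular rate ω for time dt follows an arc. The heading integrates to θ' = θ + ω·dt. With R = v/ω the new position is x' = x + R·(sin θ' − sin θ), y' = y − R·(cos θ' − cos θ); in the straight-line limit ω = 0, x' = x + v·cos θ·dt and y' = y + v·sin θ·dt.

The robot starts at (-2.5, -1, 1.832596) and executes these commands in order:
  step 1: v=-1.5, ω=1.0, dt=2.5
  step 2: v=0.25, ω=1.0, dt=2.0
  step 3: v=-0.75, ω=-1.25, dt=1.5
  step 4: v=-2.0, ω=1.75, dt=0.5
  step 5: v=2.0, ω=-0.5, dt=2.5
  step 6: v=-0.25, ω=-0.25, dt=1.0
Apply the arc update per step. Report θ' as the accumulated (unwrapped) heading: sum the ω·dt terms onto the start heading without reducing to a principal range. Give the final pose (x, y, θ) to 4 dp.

(-0.0513, -4.3066, 3.8326)

step 1: θ'=4.3326 (R=-1.5000) → pose (0.3420, -1.1679, 4.3326)
step 2: θ'=6.3326 (R=0.2500) → pose (0.5865, -1.5102, 6.3326)
step 3: θ'=4.4576 (R=0.6000) → pose (-0.0237, -0.7597, 4.4576)
step 4: θ'=5.3326 (R=-1.1429) → pose (-0.1997, 0.1925, 5.3326)
step 5: θ'=4.0826 (R=-4.0000) → pose (-0.2221, -4.4882, 4.0826)
step 6: θ'=3.8326 (R=1.0000) → pose (-0.0513, -4.3066, 3.8326)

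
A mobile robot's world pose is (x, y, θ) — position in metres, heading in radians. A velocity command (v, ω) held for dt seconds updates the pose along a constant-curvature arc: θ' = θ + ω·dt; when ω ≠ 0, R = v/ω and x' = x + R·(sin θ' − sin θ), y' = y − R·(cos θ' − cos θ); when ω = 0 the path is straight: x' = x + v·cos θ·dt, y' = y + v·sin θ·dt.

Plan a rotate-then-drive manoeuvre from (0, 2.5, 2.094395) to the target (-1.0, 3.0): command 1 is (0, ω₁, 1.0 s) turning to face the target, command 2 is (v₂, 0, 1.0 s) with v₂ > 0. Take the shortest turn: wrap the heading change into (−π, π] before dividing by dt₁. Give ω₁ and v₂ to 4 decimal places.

heading to target = atan2(3−2.5, -1−0) = 2.6779
Δθ = wrap(2.6779 − 2.0944) = 0.5836; ω₁ = Δθ/dt₁ = 0.5836
distance = √((-1−0)² + (3−2.5)²) = 1.1180; v₂ = distance/dt₂ = 1.1180

ω₁ = 0.5836, v₂ = 1.1180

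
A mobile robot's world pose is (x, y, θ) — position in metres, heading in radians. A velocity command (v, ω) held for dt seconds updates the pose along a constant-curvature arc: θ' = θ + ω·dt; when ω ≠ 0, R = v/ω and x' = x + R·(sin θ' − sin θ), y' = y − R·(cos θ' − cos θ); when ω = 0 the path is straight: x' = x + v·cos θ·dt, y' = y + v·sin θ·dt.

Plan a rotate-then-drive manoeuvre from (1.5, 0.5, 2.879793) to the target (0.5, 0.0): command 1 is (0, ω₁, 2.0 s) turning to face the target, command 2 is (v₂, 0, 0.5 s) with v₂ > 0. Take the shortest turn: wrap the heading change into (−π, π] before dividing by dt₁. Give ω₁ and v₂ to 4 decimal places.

ω₁ = 0.3627, v₂ = 2.2361

heading to target = atan2(0−0.5, 0.5−1.5) = -2.6779
Δθ = wrap(-2.6779 − 2.8798) = 0.7254; ω₁ = Δθ/dt₁ = 0.3627
distance = √((0.5−1.5)² + (0−0.5)²) = 1.1180; v₂ = distance/dt₂ = 2.2361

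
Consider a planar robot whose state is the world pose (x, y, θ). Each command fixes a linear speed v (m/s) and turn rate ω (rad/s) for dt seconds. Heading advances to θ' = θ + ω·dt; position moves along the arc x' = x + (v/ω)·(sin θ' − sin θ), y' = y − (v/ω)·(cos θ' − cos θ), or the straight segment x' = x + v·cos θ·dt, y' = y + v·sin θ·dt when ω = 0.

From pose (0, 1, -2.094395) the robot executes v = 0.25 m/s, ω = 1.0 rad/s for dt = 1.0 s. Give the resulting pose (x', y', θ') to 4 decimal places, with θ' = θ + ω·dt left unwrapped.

(-0.0057, 0.7604, -1.0944)

θ' = -2.0944 + 1.0·1.0 = -1.0944
R = v/ω = 0.25/1.0 = 0.2500
x' = 0 + 0.2500·(sin -1.0944 − sin -2.0944) = -0.0057
y' = 1 − 0.2500·(cos -1.0944 − cos -2.0944) = 0.7604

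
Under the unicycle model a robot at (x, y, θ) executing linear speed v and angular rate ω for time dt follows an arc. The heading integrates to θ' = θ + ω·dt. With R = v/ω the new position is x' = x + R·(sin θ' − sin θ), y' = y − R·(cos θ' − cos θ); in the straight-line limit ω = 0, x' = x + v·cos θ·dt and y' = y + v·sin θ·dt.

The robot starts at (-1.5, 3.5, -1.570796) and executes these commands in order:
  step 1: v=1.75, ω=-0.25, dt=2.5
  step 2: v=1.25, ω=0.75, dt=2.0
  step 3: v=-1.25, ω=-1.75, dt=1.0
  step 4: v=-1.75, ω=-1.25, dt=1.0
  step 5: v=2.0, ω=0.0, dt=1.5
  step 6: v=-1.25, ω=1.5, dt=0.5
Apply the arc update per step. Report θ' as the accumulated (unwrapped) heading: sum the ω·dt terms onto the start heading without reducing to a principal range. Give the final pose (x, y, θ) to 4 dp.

(-2.8561, -0.1677, -2.9458)

step 1: θ'=-2.1958 (R=-7.0000) → pose (-2.8233, -0.5957, -2.1958)
step 2: θ'=-0.6958 (R=1.6667) → pose (-2.5400, -2.8501, -0.6958)
step 3: θ'=-2.4458 (R=0.7143) → pose (-2.5400, -1.7536, -2.4458)
step 4: θ'=-3.6958 (R=1.4000) → pose (-0.9058, -1.6377, -3.6958)
step 5: θ'=-3.6958 (straight) → pose (-3.4568, -0.0589, -3.6958)
step 6: θ'=-2.9458 (R=-0.8333) → pose (-2.8561, -0.1677, -2.9458)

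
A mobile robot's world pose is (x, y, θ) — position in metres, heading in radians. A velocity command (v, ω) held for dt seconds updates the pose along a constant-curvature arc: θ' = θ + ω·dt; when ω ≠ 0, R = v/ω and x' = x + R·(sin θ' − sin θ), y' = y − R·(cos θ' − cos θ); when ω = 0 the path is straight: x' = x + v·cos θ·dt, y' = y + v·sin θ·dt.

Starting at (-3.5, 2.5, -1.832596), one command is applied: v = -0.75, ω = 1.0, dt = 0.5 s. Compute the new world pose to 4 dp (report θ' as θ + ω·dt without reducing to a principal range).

θ' = -1.8326 + 1.0·0.5 = -1.3326
R = v/ω = -0.75/1.0 = -0.7500
x' = -3.5 + -0.7500·(sin -1.3326 − sin -1.8326) = -3.4956
y' = 2.5 − -0.7500·(cos -1.3326 − cos -1.8326) = 2.8711

(-3.4956, 2.8711, -1.3326)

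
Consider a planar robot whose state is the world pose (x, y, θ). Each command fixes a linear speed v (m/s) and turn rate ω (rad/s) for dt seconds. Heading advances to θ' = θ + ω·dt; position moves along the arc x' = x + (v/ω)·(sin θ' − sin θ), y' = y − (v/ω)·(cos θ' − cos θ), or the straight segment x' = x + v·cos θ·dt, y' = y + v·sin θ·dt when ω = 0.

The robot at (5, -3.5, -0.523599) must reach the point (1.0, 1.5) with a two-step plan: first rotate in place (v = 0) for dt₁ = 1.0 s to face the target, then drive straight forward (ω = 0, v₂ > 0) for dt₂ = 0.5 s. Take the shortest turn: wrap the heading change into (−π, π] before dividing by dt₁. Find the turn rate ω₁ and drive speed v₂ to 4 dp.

ω₁ = 2.7691, v₂ = 12.8062

heading to target = atan2(1.5−-3.5, 1−5) = 2.2455
Δθ = wrap(2.2455 − -0.5236) = 2.7691; ω₁ = Δθ/dt₁ = 2.7691
distance = √((1−5)² + (1.5−-3.5)²) = 6.4031; v₂ = distance/dt₂ = 12.8062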